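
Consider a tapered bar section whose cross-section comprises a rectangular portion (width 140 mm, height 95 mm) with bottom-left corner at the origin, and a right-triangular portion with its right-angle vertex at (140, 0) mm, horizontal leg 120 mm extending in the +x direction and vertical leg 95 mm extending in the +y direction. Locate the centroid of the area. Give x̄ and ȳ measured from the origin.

rectangular portion: A = 140 × 95 = 13300.00, centroid at (70.00, 47.50).
triangular portion: A = ½·120·95 = 5700.00, centroid at (180.00, 31.67).
ΣA = 19000.00 mm²
ΣAx̄ = (13300.00)(70.00) + (5700.00)(180.00) = 1957000.00 mm³
ΣAȳ = (13300.00)(47.50) + (5700.00)(31.67) = 812250.00 mm³
x̄ = 1957000.00 / 19000.00 = 103.00 mm
ȳ = 812250.00 / 19000.00 = 42.75 mm

x̄ = 103.00 mm, ȳ = 42.75 mm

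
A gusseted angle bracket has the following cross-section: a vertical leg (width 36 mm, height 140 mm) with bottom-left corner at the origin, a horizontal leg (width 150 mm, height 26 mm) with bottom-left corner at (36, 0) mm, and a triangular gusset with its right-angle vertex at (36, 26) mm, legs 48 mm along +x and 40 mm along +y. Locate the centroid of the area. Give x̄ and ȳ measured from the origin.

vertical leg: A = 36 × 140 = 5040.00, centroid at (18.00, 70.00).
horizontal leg: A = 150 × 26 = 3900.00, centroid at (111.00, 13.00).
gusset: A = ½·48·40 = 960.00, centroid at (52.00, 39.33).
ΣA = 9900.00 mm²
ΣAx̄ = (5040.00)(18.00) + (3900.00)(111.00) + (960.00)(52.00) = 573540.00 mm³
ΣAȳ = (5040.00)(70.00) + (3900.00)(13.00) + (960.00)(39.33) = 441260.00 mm³
x̄ = 573540.00 / 9900.00 = 57.93 mm
ȳ = 441260.00 / 9900.00 = 44.57 mm

x̄ = 57.93 mm, ȳ = 44.57 mm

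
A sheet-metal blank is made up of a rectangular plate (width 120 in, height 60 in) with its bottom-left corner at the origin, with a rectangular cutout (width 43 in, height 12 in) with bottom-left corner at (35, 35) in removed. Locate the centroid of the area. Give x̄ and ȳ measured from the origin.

x̄ = 60.27 in, ȳ = 29.15 in

Part | A | x̄ᵢ | ȳᵢ | A·x̄ᵢ | A·ȳᵢ
plate | 7200.00 | 60.00 | 30.00 | 432000.00 | 216000.00
hole | -516.00 | 56.50 | 41.00 | -29154.00 | -21156.00
Σ | 6684.00 |  |  | 402846.00 | 194844.00
x̄ = 402846.00 / 6684.00 = 60.27 in
ȳ = 194844.00 / 6684.00 = 29.15 in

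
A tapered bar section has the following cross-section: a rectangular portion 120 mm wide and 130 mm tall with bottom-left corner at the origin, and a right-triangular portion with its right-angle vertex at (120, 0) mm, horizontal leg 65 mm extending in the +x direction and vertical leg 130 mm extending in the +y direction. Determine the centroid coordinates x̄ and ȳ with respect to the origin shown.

Part | A | x̄ᵢ | ȳᵢ | A·x̄ᵢ | A·ȳᵢ
rectangular portion | 15600.00 | 60.00 | 65.00 | 936000.00 | 1014000.00
triangular portion | 4225.00 | 141.67 | 43.33 | 598541.67 | 183083.33
Σ | 19825.00 |  |  | 1534541.67 | 1197083.33
x̄ = 1534541.67 / 19825.00 = 77.40 mm
ȳ = 1197083.33 / 19825.00 = 60.38 mm

x̄ = 77.40 mm, ȳ = 60.38 mm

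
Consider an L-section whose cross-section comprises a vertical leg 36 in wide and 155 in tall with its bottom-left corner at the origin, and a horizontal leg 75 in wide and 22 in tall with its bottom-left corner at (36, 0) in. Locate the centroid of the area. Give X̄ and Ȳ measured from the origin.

X̄ = 30.67 in, Ȳ = 62.32 in

Part | A | x̄ᵢ | ȳᵢ | A·x̄ᵢ | A·ȳᵢ
vertical leg | 5580.00 | 18.00 | 77.50 | 100440.00 | 432450.00
horizontal leg | 1650.00 | 73.50 | 11.00 | 121275.00 | 18150.00
Σ | 7230.00 |  |  | 221715.00 | 450600.00
X̄ = 221715.00 / 7230.00 = 30.67 in
Ȳ = 450600.00 / 7230.00 = 62.32 in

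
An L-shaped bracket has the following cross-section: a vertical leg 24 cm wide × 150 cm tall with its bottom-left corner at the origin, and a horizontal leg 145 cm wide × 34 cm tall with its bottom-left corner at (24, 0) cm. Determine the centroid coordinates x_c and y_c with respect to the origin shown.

x_c = 60.84 cm, y_c = 41.48 cm

Part | A | x̄ᵢ | ȳᵢ | A·x̄ᵢ | A·ȳᵢ
vertical leg | 3600.00 | 12.00 | 75.00 | 43200.00 | 270000.00
horizontal leg | 4930.00 | 96.50 | 17.00 | 475745.00 | 83810.00
Σ | 8530.00 |  |  | 518945.00 | 353810.00
x_c = 518945.00 / 8530.00 = 60.84 cm
y_c = 353810.00 / 8530.00 = 41.48 cm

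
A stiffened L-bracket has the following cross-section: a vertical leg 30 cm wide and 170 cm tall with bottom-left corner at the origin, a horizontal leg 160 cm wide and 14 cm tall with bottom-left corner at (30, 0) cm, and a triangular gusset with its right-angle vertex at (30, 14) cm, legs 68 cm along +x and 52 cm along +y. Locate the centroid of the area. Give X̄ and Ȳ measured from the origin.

vertical leg: A = 30 × 170 = 5100.00, centroid at (15.00, 85.00).
horizontal leg: A = 160 × 14 = 2240.00, centroid at (110.00, 7.00).
gusset: A = ½·68·52 = 1768.00, centroid at (52.67, 31.33).
ΣA = 9108.00 cm², ΣAX̄ = 416014.67 cm³, ΣAȲ = 504577.33 cm³.
X̄ = 416014.67/9108.00 = 45.68 cm; Ȳ = 504577.33/9108.00 = 55.40 cm.

X̄ = 45.68 cm, Ȳ = 55.40 cm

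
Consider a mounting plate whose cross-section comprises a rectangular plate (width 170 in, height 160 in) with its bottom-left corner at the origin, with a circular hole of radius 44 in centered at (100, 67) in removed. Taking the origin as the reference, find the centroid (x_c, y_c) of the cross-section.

x_c = 80.68 in, y_c = 83.74 in

plate: A = 170 × 160 = 27200.00, centroid at (85.00, 80.00).
hole: A = −π·44² = -6082.12, centroid at (100.00, 67.00).
ΣA = 21117.88 in², ΣAx_c = 1703787.66 in³, ΣAy_c = 1768497.73 in³.
x_c = 1703787.66/21117.88 = 80.68 in; y_c = 1768497.73/21117.88 = 83.74 in.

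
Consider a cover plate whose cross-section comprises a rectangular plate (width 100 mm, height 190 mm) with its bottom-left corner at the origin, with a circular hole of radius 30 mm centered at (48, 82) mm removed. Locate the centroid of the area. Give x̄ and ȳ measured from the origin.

Part | A | x̄ᵢ | ȳᵢ | A·x̄ᵢ | A·ȳᵢ
plate | 19000.00 | 50.00 | 95.00 | 950000.00 | 1805000.00
hole | -2827.43 | 48.00 | 82.00 | -135716.80 | -231849.54
Σ | 16172.57 |  |  | 814283.20 | 1573150.46
x̄ = 814283.20 / 16172.57 = 50.35 mm
ȳ = 1573150.46 / 16172.57 = 97.27 mm

x̄ = 50.35 mm, ȳ = 97.27 mm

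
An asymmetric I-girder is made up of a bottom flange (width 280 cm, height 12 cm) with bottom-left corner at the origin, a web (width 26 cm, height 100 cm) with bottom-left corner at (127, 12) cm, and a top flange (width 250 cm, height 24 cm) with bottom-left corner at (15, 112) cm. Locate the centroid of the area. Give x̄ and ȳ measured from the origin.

x̄ = 140.00 cm, ȳ = 77.37 cm

bottom flange: A = 280 × 12 = 3360.00, centroid at (140.00, 6.00).
web: A = 26 × 100 = 2600.00, centroid at (140.00, 62.00).
top flange: A = 250 × 24 = 6000.00, centroid at (140.00, 124.00).
ΣA = 11960.00 cm², ΣAx̄ = 1674400.00 cm³, ΣAȳ = 925360.00 cm³.
x̄ = 1674400.00/11960.00 = 140.00 cm; ȳ = 925360.00/11960.00 = 77.37 cm.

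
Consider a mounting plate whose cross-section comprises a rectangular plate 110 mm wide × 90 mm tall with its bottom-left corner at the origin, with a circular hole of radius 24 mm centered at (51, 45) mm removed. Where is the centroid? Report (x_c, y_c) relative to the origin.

plate: A = 110 × 90 = 9900.00, centroid at (55.00, 45.00).
hole: A = −π·24² = -1809.56, centroid at (51.00, 45.00).
ΣA = 8090.44 mm²
ΣAx_c = (9900.00)(55.00) + (-1809.56)(51.00) = 452212.57 mm³
ΣAy_c = (9900.00)(45.00) + (-1809.56)(45.00) = 364069.92 mm³
x_c = 452212.57 / 8090.44 = 55.89 mm
y_c = 364069.92 / 8090.44 = 45.00 mm

x_c = 55.89 mm, y_c = 45.00 mm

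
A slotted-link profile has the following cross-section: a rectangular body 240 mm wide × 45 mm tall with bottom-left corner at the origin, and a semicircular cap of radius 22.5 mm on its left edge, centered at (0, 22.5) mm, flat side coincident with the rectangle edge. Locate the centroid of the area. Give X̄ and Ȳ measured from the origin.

X̄ = 111.12 mm, Ȳ = 22.50 mm

Part | A | x̄ᵢ | ȳᵢ | A·x̄ᵢ | A·ȳᵢ
rectangular body | 10800.00 | 120.00 | 22.50 | 1296000.00 | 243000.00
semicircular end | 795.22 | -9.55 | 22.50 | -7593.75 | 17892.35
Σ | 11595.22 |  |  | 1288406.25 | 260892.35
X̄ = 1288406.25 / 11595.22 = 111.12 mm
Ȳ = 260892.35 / 11595.22 = 22.50 mm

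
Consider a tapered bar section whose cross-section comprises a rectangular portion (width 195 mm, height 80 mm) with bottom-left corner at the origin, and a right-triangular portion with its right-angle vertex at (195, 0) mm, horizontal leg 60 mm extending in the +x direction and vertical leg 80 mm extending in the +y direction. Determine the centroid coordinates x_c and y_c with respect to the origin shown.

x_c = 113.17 mm, y_c = 38.22 mm

Part | A | x̄ᵢ | ȳᵢ | A·x̄ᵢ | A·ȳᵢ
rectangular portion | 15600.00 | 97.50 | 40.00 | 1521000.00 | 624000.00
triangular portion | 2400.00 | 215.00 | 26.67 | 516000.00 | 64000.00
Σ | 18000.00 |  |  | 2037000.00 | 688000.00
x_c = 2037000.00 / 18000.00 = 113.17 mm
y_c = 688000.00 / 18000.00 = 38.22 mm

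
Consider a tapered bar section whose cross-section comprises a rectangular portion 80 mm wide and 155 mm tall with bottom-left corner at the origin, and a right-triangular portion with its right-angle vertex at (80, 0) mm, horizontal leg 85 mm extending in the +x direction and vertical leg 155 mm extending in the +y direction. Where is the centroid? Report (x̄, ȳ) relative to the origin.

x̄ = 63.71 mm, ȳ = 68.54 mm

rectangular portion: A = 80 × 155 = 12400.00, centroid at (40.00, 77.50).
triangular portion: A = ½·85·155 = 6587.50, centroid at (108.33, 51.67).
ΣA = 18987.50 mm²
ΣAx̄ = (12400.00)(40.00) + (6587.50)(108.33) = 1209645.83 mm³
ΣAȳ = (12400.00)(77.50) + (6587.50)(51.67) = 1301354.17 mm³
x̄ = 1209645.83 / 18987.50 = 63.71 mm
ȳ = 1301354.17 / 18987.50 = 68.54 mm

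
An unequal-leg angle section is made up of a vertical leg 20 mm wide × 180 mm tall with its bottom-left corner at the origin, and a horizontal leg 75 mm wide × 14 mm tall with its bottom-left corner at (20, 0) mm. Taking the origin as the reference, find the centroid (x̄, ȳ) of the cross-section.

x̄ = 20.73 mm, ȳ = 71.26 mm

vertical leg: A = 20 × 180 = 3600.00, centroid at (10.00, 90.00).
horizontal leg: A = 75 × 14 = 1050.00, centroid at (57.50, 7.00).
ΣA = 4650.00 mm², ΣAx̄ = 96375.00 mm³, ΣAȳ = 331350.00 mm³.
x̄ = 96375.00/4650.00 = 20.73 mm; ȳ = 331350.00/4650.00 = 71.26 mm.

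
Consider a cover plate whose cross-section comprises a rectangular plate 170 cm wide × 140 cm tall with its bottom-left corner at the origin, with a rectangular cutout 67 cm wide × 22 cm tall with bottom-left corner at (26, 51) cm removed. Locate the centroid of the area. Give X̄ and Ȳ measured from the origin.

X̄ = 86.68 cm, Ȳ = 70.53 cm

plate: A = 170 × 140 = 23800.00, centroid at (85.00, 70.00).
hole: A = −(67 × 22) = -1474.00, centroid at (59.50, 62.00).
ΣA = 22326.00 cm²
ΣAX̄ = (23800.00)(85.00) + (-1474.00)(59.50) = 1935297.00 cm³
ΣAȲ = (23800.00)(70.00) + (-1474.00)(62.00) = 1574612.00 cm³
X̄ = 1935297.00 / 22326.00 = 86.68 cm
Ȳ = 1574612.00 / 22326.00 = 70.53 cm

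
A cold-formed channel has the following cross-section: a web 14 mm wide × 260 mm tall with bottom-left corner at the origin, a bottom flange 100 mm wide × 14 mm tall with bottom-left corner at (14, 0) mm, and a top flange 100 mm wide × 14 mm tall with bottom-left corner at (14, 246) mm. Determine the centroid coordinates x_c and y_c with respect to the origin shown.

x_c = 31.78 mm, y_c = 130.00 mm

Part | A | x̄ᵢ | ȳᵢ | A·x̄ᵢ | A·ȳᵢ
web | 3640.00 | 7.00 | 130.00 | 25480.00 | 473200.00
bottom flange | 1400.00 | 64.00 | 7.00 | 89600.00 | 9800.00
top flange | 1400.00 | 64.00 | 253.00 | 89600.00 | 354200.00
Σ | 6440.00 |  |  | 204680.00 | 837200.00
x_c = 204680.00 / 6440.00 = 31.78 mm
y_c = 837200.00 / 6440.00 = 130.00 mm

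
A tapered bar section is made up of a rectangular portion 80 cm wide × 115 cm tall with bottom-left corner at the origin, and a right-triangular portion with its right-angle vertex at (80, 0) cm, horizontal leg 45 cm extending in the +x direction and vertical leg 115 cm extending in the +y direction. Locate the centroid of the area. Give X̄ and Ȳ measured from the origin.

X̄ = 52.07 cm, Ȳ = 53.29 cm

Part | A | x̄ᵢ | ȳᵢ | A·x̄ᵢ | A·ȳᵢ
rectangular portion | 9200.00 | 40.00 | 57.50 | 368000.00 | 529000.00
triangular portion | 2587.50 | 95.00 | 38.33 | 245812.50 | 99187.50
Σ | 11787.50 |  |  | 613812.50 | 628187.50
X̄ = 613812.50 / 11787.50 = 52.07 cm
Ȳ = 628187.50 / 11787.50 = 53.29 cm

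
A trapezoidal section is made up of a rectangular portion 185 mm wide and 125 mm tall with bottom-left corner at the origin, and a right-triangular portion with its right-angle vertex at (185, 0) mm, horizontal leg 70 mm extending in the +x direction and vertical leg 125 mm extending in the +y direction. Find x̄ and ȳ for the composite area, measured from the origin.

x̄ = 110.93 mm, ȳ = 59.19 mm

rectangular portion: A = 185 × 125 = 23125.00, centroid at (92.50, 62.50).
triangular portion: A = ½·70·125 = 4375.00, centroid at (208.33, 41.67).
ΣA = 27500.00 mm²
ΣAx̄ = (23125.00)(92.50) + (4375.00)(208.33) = 3050520.83 mm³
ΣAȳ = (23125.00)(62.50) + (4375.00)(41.67) = 1627604.17 mm³
x̄ = 3050520.83 / 27500.00 = 110.93 mm
ȳ = 1627604.17 / 27500.00 = 59.19 mm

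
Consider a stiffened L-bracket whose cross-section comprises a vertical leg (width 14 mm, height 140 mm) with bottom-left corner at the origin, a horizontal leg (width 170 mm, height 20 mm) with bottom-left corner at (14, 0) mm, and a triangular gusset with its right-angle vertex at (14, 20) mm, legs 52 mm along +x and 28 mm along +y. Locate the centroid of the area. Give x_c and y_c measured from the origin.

x_c = 61.29 mm, y_c = 31.63 mm

vertical leg: A = 14 × 140 = 1960.00, centroid at (7.00, 70.00).
horizontal leg: A = 170 × 20 = 3400.00, centroid at (99.00, 10.00).
gusset: A = ½·52·28 = 728.00, centroid at (31.33, 29.33).
ΣA = 6088.00 mm²
ΣAx_c = (1960.00)(7.00) + (3400.00)(99.00) + (728.00)(31.33) = 373130.67 mm³
ΣAy_c = (1960.00)(70.00) + (3400.00)(10.00) + (728.00)(29.33) = 192554.67 mm³
x_c = 373130.67 / 6088.00 = 61.29 mm
y_c = 192554.67 / 6088.00 = 31.63 mm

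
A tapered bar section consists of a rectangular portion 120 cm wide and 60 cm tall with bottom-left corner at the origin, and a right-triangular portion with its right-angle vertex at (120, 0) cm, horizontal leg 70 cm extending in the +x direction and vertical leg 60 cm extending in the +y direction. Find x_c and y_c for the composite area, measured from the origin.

x_c = 78.82 cm, y_c = 27.74 cm

rectangular portion: A = 120 × 60 = 7200.00, centroid at (60.00, 30.00).
triangular portion: A = ½·70·60 = 2100.00, centroid at (143.33, 20.00).
ΣA = 9300.00 cm², ΣAx_c = 733000.00 cm³, ΣAy_c = 258000.00 cm³.
x_c = 733000.00/9300.00 = 78.82 cm; y_c = 258000.00/9300.00 = 27.74 cm.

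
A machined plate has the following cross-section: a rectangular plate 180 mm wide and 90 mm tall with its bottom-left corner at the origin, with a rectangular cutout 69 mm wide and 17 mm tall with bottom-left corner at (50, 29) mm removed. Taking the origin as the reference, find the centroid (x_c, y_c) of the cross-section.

x_c = 90.43 mm, y_c = 45.59 mm

Part | A | x̄ᵢ | ȳᵢ | A·x̄ᵢ | A·ȳᵢ
plate | 16200.00 | 90.00 | 45.00 | 1458000.00 | 729000.00
hole | -1173.00 | 84.50 | 37.50 | -99118.50 | -43987.50
Σ | 15027.00 |  |  | 1358881.50 | 685012.50
x_c = 1358881.50 / 15027.00 = 90.43 mm
y_c = 685012.50 / 15027.00 = 45.59 mm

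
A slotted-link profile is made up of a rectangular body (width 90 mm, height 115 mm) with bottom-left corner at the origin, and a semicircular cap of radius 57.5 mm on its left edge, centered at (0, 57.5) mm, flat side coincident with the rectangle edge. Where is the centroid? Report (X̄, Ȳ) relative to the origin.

X̄ = 21.81 mm, Ȳ = 57.50 mm

rectangular body: A = 90 × 115 = 10350.00, centroid at (45.00, 57.50).
semicircular end: A = ½π·57.5² = 5193.45, centroid at (-24.40, 57.50).
ΣA = 15543.45 mm²
ΣAX̄ = (10350.00)(45.00) + (5193.45)(-24.40) = 339010.42 mm³
ΣAȲ = (10350.00)(57.50) + (5193.45)(57.50) = 893748.11 mm³
X̄ = 339010.42 / 15543.45 = 21.81 mm
Ȳ = 893748.11 / 15543.45 = 57.50 mm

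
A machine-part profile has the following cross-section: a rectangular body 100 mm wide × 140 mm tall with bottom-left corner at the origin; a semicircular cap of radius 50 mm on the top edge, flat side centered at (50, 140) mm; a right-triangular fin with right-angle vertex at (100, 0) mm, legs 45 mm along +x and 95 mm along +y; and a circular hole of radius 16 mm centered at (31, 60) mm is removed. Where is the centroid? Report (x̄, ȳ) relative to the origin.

x̄ = 58.01 mm, ȳ = 84.76 mm

rectangular body: A = 100 × 140 = 14000.00, centroid at (50.00, 70.00).
semicircular top: A = ½π·50² = 3926.99, centroid at (50.00, 161.22).
triangular fin: A = ½·45·95 = 2137.50, centroid at (115.00, 31.67).
hole: A = −π·16² = -804.25, centroid at (31.00, 60.00).
ΣA = 19260.24 mm², ΣAx̄ = 1117230.36 mm³, ΣAȳ = 1632544.68 mm³.
x̄ = 1117230.36/19260.24 = 58.01 mm; ȳ = 1632544.68/19260.24 = 84.76 mm.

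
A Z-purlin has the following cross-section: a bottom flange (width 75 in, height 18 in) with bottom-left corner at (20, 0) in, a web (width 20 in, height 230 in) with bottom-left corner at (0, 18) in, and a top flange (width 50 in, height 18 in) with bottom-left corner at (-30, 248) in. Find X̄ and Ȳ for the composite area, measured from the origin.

X̄ = 17.39 in, Ȳ = 124.85 in

Part | A | x̄ᵢ | ȳᵢ | A·x̄ᵢ | A·ȳᵢ
bottom flange | 1350.00 | 57.50 | 9.00 | 77625.00 | 12150.00
web | 4600.00 | 10.00 | 133.00 | 46000.00 | 611800.00
top flange | 900.00 | -5.00 | 257.00 | -4500.00 | 231300.00
Σ | 6850.00 |  |  | 119125.00 | 855250.00
X̄ = 119125.00 / 6850.00 = 17.39 in
Ȳ = 855250.00 / 6850.00 = 124.85 in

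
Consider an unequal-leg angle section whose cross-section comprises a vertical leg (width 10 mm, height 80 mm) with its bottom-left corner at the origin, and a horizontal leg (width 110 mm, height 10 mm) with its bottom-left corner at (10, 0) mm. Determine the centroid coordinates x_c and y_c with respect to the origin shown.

Part | A | x̄ᵢ | ȳᵢ | A·x̄ᵢ | A·ȳᵢ
vertical leg | 800.00 | 5.00 | 40.00 | 4000.00 | 32000.00
horizontal leg | 1100.00 | 65.00 | 5.00 | 71500.00 | 5500.00
Σ | 1900.00 |  |  | 75500.00 | 37500.00
x_c = 75500.00 / 1900.00 = 39.74 mm
y_c = 37500.00 / 1900.00 = 19.74 mm

x_c = 39.74 mm, y_c = 19.74 mm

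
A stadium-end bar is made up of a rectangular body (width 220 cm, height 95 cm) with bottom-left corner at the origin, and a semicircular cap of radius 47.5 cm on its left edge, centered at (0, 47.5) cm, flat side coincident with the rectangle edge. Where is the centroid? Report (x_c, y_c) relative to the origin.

Part | A | x̄ᵢ | ȳᵢ | A·x̄ᵢ | A·ȳᵢ
rectangular body | 20900.00 | 110.00 | 47.50 | 2299000.00 | 992750.00
semicircular end | 3544.11 | -20.16 | 47.50 | -71447.92 | 168345.19
Σ | 24444.11 |  |  | 2227552.08 | 1161095.19
x_c = 2227552.08 / 24444.11 = 91.13 cm
y_c = 1161095.19 / 24444.11 = 47.50 cm

x_c = 91.13 cm, y_c = 47.50 cm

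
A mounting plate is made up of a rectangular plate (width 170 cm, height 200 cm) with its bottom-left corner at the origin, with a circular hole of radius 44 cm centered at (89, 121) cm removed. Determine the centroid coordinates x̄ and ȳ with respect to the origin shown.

x̄ = 84.13 cm, ȳ = 95.42 cm

plate: A = 170 × 200 = 34000.00, centroid at (85.00, 100.00).
hole: A = −π·44² = -6082.12, centroid at (89.00, 121.00).
ΣA = 27917.88 cm²
ΣAx̄ = (34000.00)(85.00) + (-6082.12)(89.00) = 2348691.02 cm³
ΣAȳ = (34000.00)(100.00) + (-6082.12)(121.00) = 2664063.07 cm³
x̄ = 2348691.02 / 27917.88 = 84.13 cm
ȳ = 2664063.07 / 27917.88 = 95.42 cm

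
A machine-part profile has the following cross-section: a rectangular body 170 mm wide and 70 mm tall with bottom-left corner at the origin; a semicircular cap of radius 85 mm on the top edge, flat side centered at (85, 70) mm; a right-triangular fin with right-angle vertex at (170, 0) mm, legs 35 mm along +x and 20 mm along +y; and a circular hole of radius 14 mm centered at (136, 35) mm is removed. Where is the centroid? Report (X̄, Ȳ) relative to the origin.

X̄ = 85.11 mm, Ȳ = 69.67 mm

rectangular body: A = 170 × 70 = 11900.00, centroid at (85.00, 35.00).
semicircular top: A = ½π·85² = 11349.00, centroid at (85.00, 106.08).
triangular fin: A = ½·35·20 = 350.00, centroid at (181.67, 6.67).
hole: A = −π·14² = -615.75, centroid at (136.00, 35.00).
ΣA = 22983.25 mm², ΣAX̄ = 1956006.33 mm³, ΣAȲ = 1601128.92 mm³.
X̄ = 1956006.33/22983.25 = 85.11 mm; Ȳ = 1601128.92/22983.25 = 69.67 mm.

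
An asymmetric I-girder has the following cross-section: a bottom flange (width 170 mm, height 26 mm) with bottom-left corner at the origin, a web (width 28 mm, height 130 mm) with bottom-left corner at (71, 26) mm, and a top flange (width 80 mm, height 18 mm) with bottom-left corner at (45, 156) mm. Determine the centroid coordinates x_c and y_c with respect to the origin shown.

bottom flange: A = 170 × 26 = 4420.00, centroid at (85.00, 13.00).
web: A = 28 × 130 = 3640.00, centroid at (85.00, 91.00).
top flange: A = 80 × 18 = 1440.00, centroid at (85.00, 165.00).
ΣA = 9500.00 mm², ΣAx_c = 807500.00 mm³, ΣAy_c = 626300.00 mm³.
x_c = 807500.00/9500.00 = 85.00 mm; y_c = 626300.00/9500.00 = 65.93 mm.

x_c = 85.00 mm, y_c = 65.93 mm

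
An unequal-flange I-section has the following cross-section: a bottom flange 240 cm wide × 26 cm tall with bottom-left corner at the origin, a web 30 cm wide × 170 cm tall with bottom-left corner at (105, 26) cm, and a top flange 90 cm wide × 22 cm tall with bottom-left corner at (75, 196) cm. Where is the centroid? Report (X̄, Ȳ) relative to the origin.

X̄ = 120.00 cm, Ȳ = 79.36 cm

Part | A | x̄ᵢ | ȳᵢ | A·x̄ᵢ | A·ȳᵢ
bottom flange | 6240.00 | 120.00 | 13.00 | 748800.00 | 81120.00
web | 5100.00 | 120.00 | 111.00 | 612000.00 | 566100.00
top flange | 1980.00 | 120.00 | 207.00 | 237600.00 | 409860.00
Σ | 13320.00 |  |  | 1598400.00 | 1057080.00
X̄ = 1598400.00 / 13320.00 = 120.00 cm
Ȳ = 1057080.00 / 13320.00 = 79.36 cm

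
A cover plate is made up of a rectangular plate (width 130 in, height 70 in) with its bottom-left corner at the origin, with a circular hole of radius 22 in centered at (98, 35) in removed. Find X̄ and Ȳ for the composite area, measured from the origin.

plate: A = 130 × 70 = 9100.00, centroid at (65.00, 35.00).
hole: A = −π·22² = -1520.53, centroid at (98.00, 35.00).
ΣA = 7579.47 in²
ΣAX̄ = (9100.00)(65.00) + (-1520.53)(98.00) = 442487.98 in³
ΣAȲ = (9100.00)(35.00) + (-1520.53)(35.00) = 265281.42 in³
X̄ = 442487.98 / 7579.47 = 58.38 in
Ȳ = 265281.42 / 7579.47 = 35.00 in

X̄ = 58.38 in, Ȳ = 35.00 in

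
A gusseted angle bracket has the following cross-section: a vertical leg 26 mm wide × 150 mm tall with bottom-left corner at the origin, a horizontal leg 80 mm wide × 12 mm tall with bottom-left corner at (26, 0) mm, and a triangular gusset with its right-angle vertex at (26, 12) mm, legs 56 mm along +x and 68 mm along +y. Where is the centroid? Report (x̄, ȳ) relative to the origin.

x̄ = 29.44 mm, ȳ = 53.85 mm

vertical leg: A = 26 × 150 = 3900.00, centroid at (13.00, 75.00).
horizontal leg: A = 80 × 12 = 960.00, centroid at (66.00, 6.00).
gusset: A = ½·56·68 = 1904.00, centroid at (44.67, 34.67).
ΣA = 6764.00 mm², ΣAx̄ = 199105.33 mm³, ΣAȳ = 364265.33 mm³.
x̄ = 199105.33/6764.00 = 29.44 mm; ȳ = 364265.33/6764.00 = 53.85 mm.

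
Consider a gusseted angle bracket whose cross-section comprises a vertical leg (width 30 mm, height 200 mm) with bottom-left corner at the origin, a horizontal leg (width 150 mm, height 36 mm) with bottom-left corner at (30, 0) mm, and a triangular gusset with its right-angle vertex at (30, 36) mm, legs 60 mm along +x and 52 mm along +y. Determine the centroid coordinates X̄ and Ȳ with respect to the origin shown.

vertical leg: A = 30 × 200 = 6000.00, centroid at (15.00, 100.00).
horizontal leg: A = 150 × 36 = 5400.00, centroid at (105.00, 18.00).
gusset: A = ½·60·52 = 1560.00, centroid at (50.00, 53.33).
ΣA = 12960.00 mm², ΣAX̄ = 735000.00 mm³, ΣAȲ = 780400.00 mm³.
X̄ = 735000.00/12960.00 = 56.71 mm; Ȳ = 780400.00/12960.00 = 60.22 mm.

X̄ = 56.71 mm, Ȳ = 60.22 mm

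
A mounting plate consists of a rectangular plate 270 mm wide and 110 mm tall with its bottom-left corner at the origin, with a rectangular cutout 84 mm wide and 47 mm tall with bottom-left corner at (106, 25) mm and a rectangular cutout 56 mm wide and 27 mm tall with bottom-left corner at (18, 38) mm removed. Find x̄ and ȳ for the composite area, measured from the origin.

x̄ = 138.43 mm, ȳ = 56.28 mm

plate: A = 270 × 110 = 29700.00, centroid at (135.00, 55.00).
hole 1: A = −(84 × 47) = -3948.00, centroid at (148.00, 48.50).
hole 2: A = −(56 × 27) = -1512.00, centroid at (46.00, 51.50).
ΣA = 24240.00 mm², ΣAx̄ = 3355644.00 mm³, ΣAȳ = 1364154.00 mm³.
x̄ = 3355644.00/24240.00 = 138.43 mm; ȳ = 1364154.00/24240.00 = 56.28 mm.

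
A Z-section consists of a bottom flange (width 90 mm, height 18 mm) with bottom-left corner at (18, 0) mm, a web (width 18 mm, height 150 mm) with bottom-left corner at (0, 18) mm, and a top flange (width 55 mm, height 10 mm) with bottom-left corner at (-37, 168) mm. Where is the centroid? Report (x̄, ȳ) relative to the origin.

bottom flange: A = 90 × 18 = 1620.00, centroid at (63.00, 9.00).
web: A = 18 × 150 = 2700.00, centroid at (9.00, 93.00).
top flange: A = 55 × 10 = 550.00, centroid at (-9.50, 173.00).
ΣA = 4870.00 mm²
ΣAx̄ = (1620.00)(63.00) + (2700.00)(9.00) + (550.00)(-9.50) = 121135.00 mm³
ΣAȳ = (1620.00)(9.00) + (2700.00)(93.00) + (550.00)(173.00) = 360830.00 mm³
x̄ = 121135.00 / 4870.00 = 24.87 mm
ȳ = 360830.00 / 4870.00 = 74.09 mm

x̄ = 24.87 mm, ȳ = 74.09 mm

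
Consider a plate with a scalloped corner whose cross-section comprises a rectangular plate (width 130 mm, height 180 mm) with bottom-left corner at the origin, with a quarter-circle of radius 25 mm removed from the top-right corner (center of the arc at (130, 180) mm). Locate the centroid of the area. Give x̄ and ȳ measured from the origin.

x̄ = 63.83 mm, ȳ = 88.30 mm

Part | A | x̄ᵢ | ȳᵢ | A·x̄ᵢ | A·ȳᵢ
plate | 23400.00 | 65.00 | 90.00 | 1521000.00 | 2106000.00
removed quarter-circle | -490.87 | 119.39 | 169.39 | -58605.27 | -83148.96
Σ | 22909.13 |  |  | 1462394.73 | 2022851.04
x̄ = 1462394.73 / 22909.13 = 63.83 mm
ȳ = 2022851.04 / 22909.13 = 88.30 mm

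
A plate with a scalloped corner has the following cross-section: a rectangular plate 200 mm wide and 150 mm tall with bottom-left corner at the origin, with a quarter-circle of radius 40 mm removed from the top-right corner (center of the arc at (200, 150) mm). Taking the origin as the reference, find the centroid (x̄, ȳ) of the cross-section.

x̄ = 96.37 mm, ȳ = 72.46 mm

Part | A | x̄ᵢ | ȳᵢ | A·x̄ᵢ | A·ȳᵢ
plate | 30000.00 | 100.00 | 75.00 | 3000000.00 | 2250000.00
removed quarter-circle | -1256.64 | 183.02 | 133.02 | -229994.08 | -167162.23
Σ | 28743.36 |  |  | 2770005.92 | 2082837.77
x̄ = 2770005.92 / 28743.36 = 96.37 mm
ȳ = 2082837.77 / 28743.36 = 72.46 mm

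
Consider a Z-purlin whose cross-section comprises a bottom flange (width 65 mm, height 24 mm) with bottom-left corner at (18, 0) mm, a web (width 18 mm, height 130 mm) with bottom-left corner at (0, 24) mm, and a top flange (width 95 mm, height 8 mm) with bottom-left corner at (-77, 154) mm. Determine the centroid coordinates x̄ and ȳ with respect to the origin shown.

x̄ = 16.61 mm, ȳ = 74.48 mm

bottom flange: A = 65 × 24 = 1560.00, centroid at (50.50, 12.00).
web: A = 18 × 130 = 2340.00, centroid at (9.00, 89.00).
top flange: A = 95 × 8 = 760.00, centroid at (-29.50, 158.00).
ΣA = 4660.00 mm², ΣAx̄ = 77420.00 mm³, ΣAȳ = 347060.00 mm³.
x̄ = 77420.00/4660.00 = 16.61 mm; ȳ = 347060.00/4660.00 = 74.48 mm.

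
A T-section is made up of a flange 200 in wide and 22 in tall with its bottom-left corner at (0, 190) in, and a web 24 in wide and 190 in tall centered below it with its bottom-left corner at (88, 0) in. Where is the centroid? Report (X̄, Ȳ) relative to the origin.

Part | A | x̄ᵢ | ȳᵢ | A·x̄ᵢ | A·ȳᵢ
web | 4560.00 | 100.00 | 95.00 | 456000.00 | 433200.00
flange | 4400.00 | 100.00 | 201.00 | 440000.00 | 884400.00
Σ | 8960.00 |  |  | 896000.00 | 1317600.00
X̄ = 896000.00 / 8960.00 = 100.00 in
Ȳ = 1317600.00 / 8960.00 = 147.05 in

X̄ = 100.00 in, Ȳ = 147.05 in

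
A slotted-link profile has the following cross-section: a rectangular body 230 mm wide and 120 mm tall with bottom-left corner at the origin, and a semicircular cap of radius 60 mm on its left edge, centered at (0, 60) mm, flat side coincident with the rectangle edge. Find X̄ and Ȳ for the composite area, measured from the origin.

Part | A | x̄ᵢ | ȳᵢ | A·x̄ᵢ | A·ȳᵢ
rectangular body | 27600.00 | 115.00 | 60.00 | 3174000.00 | 1656000.00
semicircular end | 5654.87 | -25.46 | 60.00 | -144000.00 | 339292.01
Σ | 33254.87 |  |  | 3030000.00 | 1995292.01
X̄ = 3030000.00 / 33254.87 = 91.11 mm
Ȳ = 1995292.01 / 33254.87 = 60.00 mm

X̄ = 91.11 mm, Ȳ = 60.00 mm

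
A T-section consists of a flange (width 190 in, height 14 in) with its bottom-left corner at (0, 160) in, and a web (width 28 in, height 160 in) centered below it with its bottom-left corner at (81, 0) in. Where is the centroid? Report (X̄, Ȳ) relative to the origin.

Part | A | x̄ᵢ | ȳᵢ | A·x̄ᵢ | A·ȳᵢ
web | 4480.00 | 95.00 | 80.00 | 425600.00 | 358400.00
flange | 2660.00 | 95.00 | 167.00 | 252700.00 | 444220.00
Σ | 7140.00 |  |  | 678300.00 | 802620.00
X̄ = 678300.00 / 7140.00 = 95.00 in
Ȳ = 802620.00 / 7140.00 = 112.41 in

X̄ = 95.00 in, Ȳ = 112.41 in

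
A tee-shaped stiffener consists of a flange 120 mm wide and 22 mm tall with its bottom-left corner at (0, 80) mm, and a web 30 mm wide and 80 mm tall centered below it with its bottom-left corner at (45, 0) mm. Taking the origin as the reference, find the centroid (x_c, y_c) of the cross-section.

x_c = 60.00 mm, y_c = 66.71 mm

Part | A | x̄ᵢ | ȳᵢ | A·x̄ᵢ | A·ȳᵢ
web | 2400.00 | 60.00 | 40.00 | 144000.00 | 96000.00
flange | 2640.00 | 60.00 | 91.00 | 158400.00 | 240240.00
Σ | 5040.00 |  |  | 302400.00 | 336240.00
x_c = 302400.00 / 5040.00 = 60.00 mm
y_c = 336240.00 / 5040.00 = 66.71 mm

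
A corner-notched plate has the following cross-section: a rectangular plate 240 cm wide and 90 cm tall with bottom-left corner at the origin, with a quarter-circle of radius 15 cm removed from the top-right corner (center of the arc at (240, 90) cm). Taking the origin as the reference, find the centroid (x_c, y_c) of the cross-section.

plate: A = 240 × 90 = 21600.00, centroid at (120.00, 45.00).
removed quarter-circle: A = −¼π·15² = -176.71, centroid at (233.63, 83.63).
ΣA = 21423.29 cm², ΣAx_c = 2550713.50 cm³, ΣAy_c = 957220.69 cm³.
x_c = 2550713.50/21423.29 = 119.06 cm; y_c = 957220.69/21423.29 = 44.68 cm.

x_c = 119.06 cm, y_c = 44.68 cm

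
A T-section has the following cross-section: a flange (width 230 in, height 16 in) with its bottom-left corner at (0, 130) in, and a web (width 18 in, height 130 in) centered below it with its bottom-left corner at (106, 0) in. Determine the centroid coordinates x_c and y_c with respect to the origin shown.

Part | A | x̄ᵢ | ȳᵢ | A·x̄ᵢ | A·ȳᵢ
web | 2340.00 | 115.00 | 65.00 | 269100.00 | 152100.00
flange | 3680.00 | 115.00 | 138.00 | 423200.00 | 507840.00
Σ | 6020.00 |  |  | 692300.00 | 659940.00
x_c = 692300.00 / 6020.00 = 115.00 in
y_c = 659940.00 / 6020.00 = 109.62 in

x_c = 115.00 in, y_c = 109.62 in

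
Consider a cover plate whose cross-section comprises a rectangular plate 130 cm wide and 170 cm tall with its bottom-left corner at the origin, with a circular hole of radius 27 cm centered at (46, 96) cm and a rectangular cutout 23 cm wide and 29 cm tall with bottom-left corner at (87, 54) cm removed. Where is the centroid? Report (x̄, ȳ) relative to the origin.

x̄ = 66.11 cm, ȳ = 84.26 cm

plate: A = 130 × 170 = 22100.00, centroid at (65.00, 85.00).
hole 1: A = −π·27² = -2290.22, centroid at (46.00, 96.00).
hole 2: A = −(23 × 29) = -667.00, centroid at (98.50, 68.50).
ΣA = 19142.78 cm², ΣAx̄ = 1265450.33 cm³, ΣAȳ = 1612949.28 cm³.
x̄ = 1265450.33/19142.78 = 66.11 cm; ȳ = 1612949.28/19142.78 = 84.26 cm.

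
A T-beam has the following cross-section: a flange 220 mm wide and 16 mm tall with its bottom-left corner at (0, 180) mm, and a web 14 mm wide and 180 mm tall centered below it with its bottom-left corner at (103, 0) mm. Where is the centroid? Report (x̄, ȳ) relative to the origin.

x̄ = 110.00 mm, ȳ = 147.11 mm

web: A = 14 × 180 = 2520.00, centroid at (110.00, 90.00).
flange: A = 220 × 16 = 3520.00, centroid at (110.00, 188.00).
ΣA = 6040.00 mm², ΣAx̄ = 664400.00 mm³, ΣAȳ = 888560.00 mm³.
x̄ = 664400.00/6040.00 = 110.00 mm; ȳ = 888560.00/6040.00 = 147.11 mm.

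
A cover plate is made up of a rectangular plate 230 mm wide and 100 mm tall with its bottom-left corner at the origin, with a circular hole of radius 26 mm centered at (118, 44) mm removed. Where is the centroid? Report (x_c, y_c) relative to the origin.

x_c = 114.69 mm, y_c = 50.61 mm

Part | A | x̄ᵢ | ȳᵢ | A·x̄ᵢ | A·ȳᵢ
plate | 23000.00 | 115.00 | 50.00 | 2645000.00 | 1150000.00
hole | -2123.72 | 118.00 | 44.00 | -250598.56 | -93443.53
Σ | 20876.28 |  |  | 2394401.44 | 1056556.47
x_c = 2394401.44 / 20876.28 = 114.69 mm
y_c = 1056556.47 / 20876.28 = 50.61 mm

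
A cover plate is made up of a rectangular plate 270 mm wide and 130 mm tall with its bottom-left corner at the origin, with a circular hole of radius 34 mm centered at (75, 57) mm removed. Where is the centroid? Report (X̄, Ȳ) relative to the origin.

X̄ = 141.92 mm, Ȳ = 65.92 mm

Part | A | x̄ᵢ | ȳᵢ | A·x̄ᵢ | A·ȳᵢ
plate | 35100.00 | 135.00 | 65.00 | 4738500.00 | 2281500.00
hole | -3631.68 | 75.00 | 57.00 | -272376.08 | -207005.82
Σ | 31468.32 |  |  | 4466123.92 | 2074494.18
X̄ = 4466123.92 / 31468.32 = 141.92 mm
Ȳ = 2074494.18 / 31468.32 = 65.92 mm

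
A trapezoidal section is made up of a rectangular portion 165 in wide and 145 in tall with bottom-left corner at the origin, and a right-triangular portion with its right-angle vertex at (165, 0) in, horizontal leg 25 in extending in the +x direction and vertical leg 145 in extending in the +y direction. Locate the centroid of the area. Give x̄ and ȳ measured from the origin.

x̄ = 88.90 in, ȳ = 70.80 in

Part | A | x̄ᵢ | ȳᵢ | A·x̄ᵢ | A·ȳᵢ
rectangular portion | 23925.00 | 82.50 | 72.50 | 1973812.50 | 1734562.50
triangular portion | 1812.50 | 173.33 | 48.33 | 314166.67 | 87604.17
Σ | 25737.50 |  |  | 2287979.17 | 1822166.67
x̄ = 2287979.17 / 25737.50 = 88.90 in
ȳ = 1822166.67 / 25737.50 = 70.80 in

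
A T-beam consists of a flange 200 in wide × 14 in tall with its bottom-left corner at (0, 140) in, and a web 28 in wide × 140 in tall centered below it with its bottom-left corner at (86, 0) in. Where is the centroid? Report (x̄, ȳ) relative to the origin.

web: A = 28 × 140 = 3920.00, centroid at (100.00, 70.00).
flange: A = 200 × 14 = 2800.00, centroid at (100.00, 147.00).
ΣA = 6720.00 in²
ΣAx̄ = (3920.00)(100.00) + (2800.00)(100.00) = 672000.00 in³
ΣAȳ = (3920.00)(70.00) + (2800.00)(147.00) = 686000.00 in³
x̄ = 672000.00 / 6720.00 = 100.00 in
ȳ = 686000.00 / 6720.00 = 102.08 in

x̄ = 100.00 in, ȳ = 102.08 in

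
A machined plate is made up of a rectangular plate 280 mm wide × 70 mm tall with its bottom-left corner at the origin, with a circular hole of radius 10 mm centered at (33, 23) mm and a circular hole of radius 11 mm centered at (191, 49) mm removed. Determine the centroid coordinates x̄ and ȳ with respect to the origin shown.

x̄ = 140.75 mm, ȳ = 34.92 mm

Part | A | x̄ᵢ | ȳᵢ | A·x̄ᵢ | A·ȳᵢ
plate | 19600.00 | 140.00 | 35.00 | 2744000.00 | 686000.00
hole 1 | -314.16 | 33.00 | 23.00 | -10367.26 | -7225.66
hole 2 | -380.13 | 191.00 | 49.00 | -72605.35 | -18626.50
Σ | 18905.71 |  |  | 2661027.40 | 660147.83
x̄ = 2661027.40 / 18905.71 = 140.75 mm
ȳ = 660147.83 / 18905.71 = 34.92 mm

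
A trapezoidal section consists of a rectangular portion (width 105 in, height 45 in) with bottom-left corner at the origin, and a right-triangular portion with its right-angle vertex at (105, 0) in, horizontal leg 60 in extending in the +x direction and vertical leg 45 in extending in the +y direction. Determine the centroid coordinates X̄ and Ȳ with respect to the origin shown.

rectangular portion: A = 105 × 45 = 4725.00, centroid at (52.50, 22.50).
triangular portion: A = ½·60·45 = 1350.00, centroid at (125.00, 15.00).
ΣA = 6075.00 in²
ΣAX̄ = (4725.00)(52.50) + (1350.00)(125.00) = 416812.50 in³
ΣAȲ = (4725.00)(22.50) + (1350.00)(15.00) = 126562.50 in³
X̄ = 416812.50 / 6075.00 = 68.61 in
Ȳ = 126562.50 / 6075.00 = 20.83 in

X̄ = 68.61 in, Ȳ = 20.83 in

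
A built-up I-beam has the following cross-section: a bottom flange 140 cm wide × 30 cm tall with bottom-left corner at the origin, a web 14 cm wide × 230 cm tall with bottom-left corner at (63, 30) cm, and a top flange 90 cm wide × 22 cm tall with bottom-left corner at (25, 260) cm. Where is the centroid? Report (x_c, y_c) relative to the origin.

Part | A | x̄ᵢ | ȳᵢ | A·x̄ᵢ | A·ȳᵢ
bottom flange | 4200.00 | 70.00 | 15.00 | 294000.00 | 63000.00
web | 3220.00 | 70.00 | 145.00 | 225400.00 | 466900.00
top flange | 1980.00 | 70.00 | 271.00 | 138600.00 | 536580.00
Σ | 9400.00 |  |  | 658000.00 | 1066480.00
x_c = 658000.00 / 9400.00 = 70.00 cm
y_c = 1066480.00 / 9400.00 = 113.46 cm

x_c = 70.00 cm, y_c = 113.46 cm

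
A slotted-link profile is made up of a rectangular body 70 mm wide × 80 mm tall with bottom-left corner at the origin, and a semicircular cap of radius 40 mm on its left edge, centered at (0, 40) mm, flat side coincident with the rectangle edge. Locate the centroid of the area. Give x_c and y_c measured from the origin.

x_c = 18.90 mm, y_c = 40.00 mm

rectangular body: A = 70 × 80 = 5600.00, centroid at (35.00, 40.00).
semicircular end: A = ½π·40² = 2513.27, centroid at (-16.98, 40.00).
ΣA = 8113.27 mm²
ΣAx_c = (5600.00)(35.00) + (2513.27)(-16.98) = 153333.33 mm³
ΣAy_c = (5600.00)(40.00) + (2513.27)(40.00) = 324530.96 mm³
x_c = 153333.33 / 8113.27 = 18.90 mm
y_c = 324530.96 / 8113.27 = 40.00 mm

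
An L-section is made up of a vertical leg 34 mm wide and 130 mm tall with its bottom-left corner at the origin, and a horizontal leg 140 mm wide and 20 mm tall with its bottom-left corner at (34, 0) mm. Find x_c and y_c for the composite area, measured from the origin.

x_c = 50.74 mm, y_c = 43.67 mm

vertical leg: A = 34 × 130 = 4420.00, centroid at (17.00, 65.00).
horizontal leg: A = 140 × 20 = 2800.00, centroid at (104.00, 10.00).
ΣA = 7220.00 mm²
ΣAx_c = (4420.00)(17.00) + (2800.00)(104.00) = 366340.00 mm³
ΣAy_c = (4420.00)(65.00) + (2800.00)(10.00) = 315300.00 mm³
x_c = 366340.00 / 7220.00 = 50.74 mm
y_c = 315300.00 / 7220.00 = 43.67 mm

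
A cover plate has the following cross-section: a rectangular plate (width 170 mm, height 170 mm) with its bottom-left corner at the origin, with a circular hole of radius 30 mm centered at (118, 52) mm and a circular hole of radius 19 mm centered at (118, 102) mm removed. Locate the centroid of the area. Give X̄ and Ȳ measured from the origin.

Part | A | x̄ᵢ | ȳᵢ | A·x̄ᵢ | A·ȳᵢ
plate | 28900.00 | 85.00 | 85.00 | 2456500.00 | 2456500.00
hole 1 | -2827.43 | 118.00 | 52.00 | -333637.14 | -147026.54
hole 2 | -1134.11 | 118.00 | 102.00 | -133825.56 | -115679.72
Σ | 24938.45 |  |  | 1989037.30 | 2193793.74
X̄ = 1989037.30 / 24938.45 = 79.76 mm
Ȳ = 2193793.74 / 24938.45 = 87.97 mm

X̄ = 79.76 mm, Ȳ = 87.97 mm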